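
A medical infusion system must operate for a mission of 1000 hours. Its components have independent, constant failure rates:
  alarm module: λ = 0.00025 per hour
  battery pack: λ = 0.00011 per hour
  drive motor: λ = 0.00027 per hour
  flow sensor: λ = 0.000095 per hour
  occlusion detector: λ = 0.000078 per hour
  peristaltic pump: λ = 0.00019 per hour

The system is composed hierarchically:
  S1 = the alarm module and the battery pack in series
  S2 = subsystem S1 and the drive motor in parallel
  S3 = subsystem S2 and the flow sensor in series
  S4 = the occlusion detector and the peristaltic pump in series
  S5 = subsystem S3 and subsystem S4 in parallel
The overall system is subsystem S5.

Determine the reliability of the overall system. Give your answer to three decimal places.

0.963

R(alarm module) = exp(−0.00025 × 1000) = 0.77880
R(battery pack) = exp(−0.00011 × 1000) = 0.89583
R(drive motor) = exp(−0.00027 × 1000) = 0.76338
R(flow sensor) = exp(−0.000095 × 1000) = 0.90937
R(occlusion detector) = exp(−0.000078 × 1000) = 0.92496
R(peristaltic pump) = exp(−0.00019 × 1000) = 0.82696
Series (alarm module and battery pack): 0.77880 × 0.89583 = 0.69767
Parallel ([0.69767] and drive motor): 1 − (1 − 0.69767)(1 − 0.76338) = 0.92846
Series ([0.92846] and flow sensor): 0.92846 × 0.90937 = 0.84431
Series (occlusion detector and peristaltic pump): 0.92496 × 0.82696 = 0.76490
Parallel ([0.84431] and [0.76490]): 1 − (1 − 0.84431)(1 − 0.76490) = 0.963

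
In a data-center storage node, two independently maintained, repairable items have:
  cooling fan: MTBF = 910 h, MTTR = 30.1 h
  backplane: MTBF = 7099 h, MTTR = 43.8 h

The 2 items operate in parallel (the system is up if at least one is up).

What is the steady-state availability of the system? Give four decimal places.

0.9998

A(cooling fan) = MTBF/(MTBF+MTTR) = 910/(910+30.1) = 0.967982
A(backplane) = MTBF/(MTBF+MTTR) = 7099/(7099+43.8) = 0.993868
Parallel availability: 1 − (1 − 0.967982)(1 − 0.993868) = 0.9998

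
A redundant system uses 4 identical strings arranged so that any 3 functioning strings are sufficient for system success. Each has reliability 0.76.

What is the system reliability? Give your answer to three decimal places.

R = Σ_{i=3}^{4} C(4,i) p^i (1−p)^{4−i} with p = 0.76
C(4,3)·0.76^3·0.24^1 = 0.42142
C(4,4)·0.76^4·0.24^0 = 0.33362
Sum = 0.755

0.755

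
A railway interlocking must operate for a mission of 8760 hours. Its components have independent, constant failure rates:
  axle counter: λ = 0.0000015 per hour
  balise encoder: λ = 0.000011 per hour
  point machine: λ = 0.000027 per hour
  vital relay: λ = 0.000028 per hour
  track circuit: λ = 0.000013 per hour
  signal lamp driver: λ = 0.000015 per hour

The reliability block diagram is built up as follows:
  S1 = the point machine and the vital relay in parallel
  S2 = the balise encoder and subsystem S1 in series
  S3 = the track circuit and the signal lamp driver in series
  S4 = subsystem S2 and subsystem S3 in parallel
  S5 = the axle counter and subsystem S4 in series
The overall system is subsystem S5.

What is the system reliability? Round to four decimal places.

R(axle counter) = exp(−0.0000015 × 8760) = 0.986946
R(balise encoder) = exp(−0.000011 × 8760) = 0.908137
R(point machine) = exp(−0.000027 × 8760) = 0.789370
R(vital relay) = exp(−0.000028 × 8760) = 0.782485
R(track circuit) = exp(−0.000013 × 8760) = 0.892365
R(signal lamp driver) = exp(−0.000015 × 8760) = 0.876867
Parallel (point machine and vital relay): 1 − (1 − 0.789370)(1 − 0.782485) = 0.954185
Series (balise encoder and [0.954185]): 0.908137 × 0.954185 = 0.866531
Series (track circuit and signal lamp driver): 0.892365 × 0.876867 = 0.782485
Parallel ([0.866531] and [0.782485]): 1 − (1 − 0.866531)(1 − 0.782485) = 0.970968
Series (axle counter and [0.970968]): 0.986946 × 0.970968 = 0.9583

0.9583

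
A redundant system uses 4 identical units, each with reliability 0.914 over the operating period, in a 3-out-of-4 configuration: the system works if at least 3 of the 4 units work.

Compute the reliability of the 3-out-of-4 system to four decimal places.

R = Σ_{i=3}^{4} C(4,i) p^i (1−p)^{4−i} with p = 0.914
C(4,3)·0.914^3·0.086^1 = 0.262662
C(4,4)·0.914^4·0.086^0 = 0.697886
Sum = 0.9605

0.9605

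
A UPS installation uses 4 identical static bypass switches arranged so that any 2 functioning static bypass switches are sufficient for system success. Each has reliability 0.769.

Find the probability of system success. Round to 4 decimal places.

0.9592

R = Σ_{i=2}^{4} C(4,i) p^i (1−p)^{4−i} with p = 0.769
C(4,2)·0.769^2·0.231^2 = 0.189334
C(4,3)·0.769^3·0.231^1 = 0.420195
C(4,4)·0.769^4·0.231^0 = 0.349708
Sum = 0.9592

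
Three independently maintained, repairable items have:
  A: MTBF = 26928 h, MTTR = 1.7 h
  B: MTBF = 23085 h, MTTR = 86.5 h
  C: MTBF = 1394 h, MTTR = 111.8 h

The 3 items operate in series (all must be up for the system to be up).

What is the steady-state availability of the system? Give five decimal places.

0.92224

A(A) = MTBF/(MTBF+MTTR) = 26928/(26928+1.7) = 0.999937
A(B) = MTBF/(MTBF+MTTR) = 23085/(23085+86.5) = 0.996267
A(C) = MTBF/(MTBF+MTTR) = 1394/(1394+111.8) = 0.925754
Series availability: 0.999937 × 0.996267 × 0.925754 = 0.92224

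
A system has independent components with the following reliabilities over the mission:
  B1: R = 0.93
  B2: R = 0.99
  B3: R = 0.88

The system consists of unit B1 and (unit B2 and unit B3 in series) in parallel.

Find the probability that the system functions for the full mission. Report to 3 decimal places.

0.991

Series (B2 and B3): 0.99000 × 0.88000 = 0.87120
Parallel (B1 and [0.87120]): 1 − (1 − 0.93000)(1 − 0.87120) = 0.991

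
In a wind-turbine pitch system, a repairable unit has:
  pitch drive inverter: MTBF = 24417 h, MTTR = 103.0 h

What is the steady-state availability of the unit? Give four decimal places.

A(pitch drive inverter) = MTBF/(MTBF+MTTR) = 24417/(24417+103.0) = 0.9958

0.9958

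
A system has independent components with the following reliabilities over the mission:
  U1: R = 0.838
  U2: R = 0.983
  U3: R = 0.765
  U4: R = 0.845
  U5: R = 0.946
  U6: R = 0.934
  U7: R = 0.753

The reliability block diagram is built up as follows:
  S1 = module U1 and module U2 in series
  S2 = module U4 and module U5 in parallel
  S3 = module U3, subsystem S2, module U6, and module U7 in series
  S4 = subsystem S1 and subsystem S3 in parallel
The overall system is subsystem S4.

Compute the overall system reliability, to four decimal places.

Series (U1 and U2): 0.838000 × 0.983000 = 0.823754
Parallel (U4 and U5): 1 − (1 − 0.845000)(1 − 0.946000) = 0.991630
Series (U3, [0.991630], U6, and U7): 0.765000 × 0.991630 × 0.934000 × 0.753000 = 0.533523
Parallel ([0.823754] and [0.533523]): 1 − (1 − 0.823754)(1 − 0.533523) = 0.9178

0.9178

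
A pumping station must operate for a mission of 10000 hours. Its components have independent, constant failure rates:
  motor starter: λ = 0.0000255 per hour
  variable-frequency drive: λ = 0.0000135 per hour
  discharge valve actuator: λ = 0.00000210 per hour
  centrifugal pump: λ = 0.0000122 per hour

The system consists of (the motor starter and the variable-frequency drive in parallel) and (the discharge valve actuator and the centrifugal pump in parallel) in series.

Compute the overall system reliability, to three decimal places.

0.969

R(motor starter) = exp(−0.0000255 × 10000) = 0.77492
R(variable-frequency drive) = exp(−0.0000135 × 10000) = 0.87372
R(discharge valve actuator) = exp(−0.00000210 × 10000) = 0.97922
R(centrifugal pump) = exp(−0.0000122 × 10000) = 0.88515
Parallel (motor starter and variable-frequency drive): 1 − (1 − 0.77492)(1 − 0.87372) = 0.97158
Parallel (discharge valve actuator and centrifugal pump): 1 − (1 − 0.97922)(1 − 0.88515) = 0.99761
Series ([0.97158] and [0.99761]): 0.97158 × 0.99761 = 0.969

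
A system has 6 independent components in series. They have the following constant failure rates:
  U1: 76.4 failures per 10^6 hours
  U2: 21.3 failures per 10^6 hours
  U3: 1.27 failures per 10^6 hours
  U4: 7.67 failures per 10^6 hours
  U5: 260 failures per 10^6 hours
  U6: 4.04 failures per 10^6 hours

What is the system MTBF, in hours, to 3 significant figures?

2700

Series of exponential components: λ_sys = Σ λ_i
λ_sys = 0.0000764 + 0.0000213 + 0.00000127 + 0.00000767 + 0.000260 + 0.00000404 = 3.7068e-04 /h
MTBF = 1 / λ_sys = 2700 h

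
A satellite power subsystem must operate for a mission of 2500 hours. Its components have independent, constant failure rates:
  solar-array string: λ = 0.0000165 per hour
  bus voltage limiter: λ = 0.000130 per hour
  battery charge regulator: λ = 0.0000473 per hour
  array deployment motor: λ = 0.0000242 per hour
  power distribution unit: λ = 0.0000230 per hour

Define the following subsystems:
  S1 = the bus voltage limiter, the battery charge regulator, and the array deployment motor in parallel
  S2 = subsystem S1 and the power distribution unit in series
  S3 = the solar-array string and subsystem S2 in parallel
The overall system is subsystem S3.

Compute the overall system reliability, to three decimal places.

0.998

R(solar-array string) = exp(−0.0000165 × 2500) = 0.95959
R(bus voltage limiter) = exp(−0.000130 × 2500) = 0.72253
R(battery charge regulator) = exp(−0.0000473 × 2500) = 0.88847
R(array deployment motor) = exp(−0.0000242 × 2500) = 0.94129
R(power distribution unit) = exp(−0.0000230 × 2500) = 0.94412
Parallel (bus voltage limiter, battery charge regulator, and array deployment motor): 1 − (1 − 0.72253)(1 − 0.88847)(1 − 0.94129) = 0.99818
Series ([0.99818] and power distribution unit): 0.99818 × 0.94412 = 0.94240
Parallel (solar-array string and [0.94240]): 1 − (1 − 0.95959)(1 − 0.94240) = 0.998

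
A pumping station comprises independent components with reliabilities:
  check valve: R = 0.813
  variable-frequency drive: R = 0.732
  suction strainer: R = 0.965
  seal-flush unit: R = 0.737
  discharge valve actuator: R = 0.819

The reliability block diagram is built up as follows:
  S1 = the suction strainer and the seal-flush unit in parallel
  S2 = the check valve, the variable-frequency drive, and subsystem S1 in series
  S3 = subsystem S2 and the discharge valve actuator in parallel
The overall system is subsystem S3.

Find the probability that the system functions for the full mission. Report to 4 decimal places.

0.9257

Parallel (suction strainer and seal-flush unit): 1 − (1 − 0.965000)(1 − 0.737000) = 0.990795
Series (check valve, variable-frequency drive, and [0.990795]): 0.813000 × 0.732000 × 0.990795 = 0.589638
Parallel ([0.589638] and discharge valve actuator): 1 − (1 − 0.589638)(1 − 0.819000) = 0.9257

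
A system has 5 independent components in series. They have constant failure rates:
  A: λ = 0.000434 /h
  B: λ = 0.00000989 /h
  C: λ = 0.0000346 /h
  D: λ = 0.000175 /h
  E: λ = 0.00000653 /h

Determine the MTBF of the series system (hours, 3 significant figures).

Series of exponential components: λ_sys = Σ λ_i
λ_sys = 0.000434 + 0.00000989 + 0.0000346 + 0.000175 + 0.00000653 = 6.6002e-04 /h
MTBF = 1 / λ_sys = 1520 h

1520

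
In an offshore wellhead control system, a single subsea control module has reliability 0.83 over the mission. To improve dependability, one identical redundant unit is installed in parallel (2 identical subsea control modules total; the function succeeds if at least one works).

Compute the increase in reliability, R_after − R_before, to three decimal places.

R_before = 0.83
R_after = 1 − (1 − 0.83)^2 = 0.971
ΔR = 0.971 − 0.83 = 0.141

0.141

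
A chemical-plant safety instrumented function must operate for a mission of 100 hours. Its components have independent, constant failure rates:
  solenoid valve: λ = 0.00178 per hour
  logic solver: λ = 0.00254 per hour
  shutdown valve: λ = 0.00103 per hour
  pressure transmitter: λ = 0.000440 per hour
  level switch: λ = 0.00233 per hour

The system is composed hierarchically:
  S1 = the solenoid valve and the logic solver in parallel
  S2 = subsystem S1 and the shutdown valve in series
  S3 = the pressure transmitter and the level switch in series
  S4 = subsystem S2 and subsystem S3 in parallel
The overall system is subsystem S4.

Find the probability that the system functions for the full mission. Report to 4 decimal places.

0.9683

R(solenoid valve) = exp(−0.00178 × 100) = 0.836942
R(logic solver) = exp(−0.00254 × 100) = 0.775692
R(shutdown valve) = exp(−0.00103 × 100) = 0.902127
R(pressure transmitter) = exp(−0.000440 × 100) = 0.956954
R(level switch) = exp(−0.00233 × 100) = 0.792154
Parallel (solenoid valve and logic solver): 1 − (1 − 0.836942)(1 − 0.775692) = 0.963425
Series ([0.963425] and shutdown valve): 0.963425 × 0.902127 = 0.869132
Series (pressure transmitter and level switch): 0.956954 × 0.792154 = 0.758055
Parallel ([0.869132] and [0.758055]): 1 − (1 − 0.869132)(1 − 0.758055) = 0.9683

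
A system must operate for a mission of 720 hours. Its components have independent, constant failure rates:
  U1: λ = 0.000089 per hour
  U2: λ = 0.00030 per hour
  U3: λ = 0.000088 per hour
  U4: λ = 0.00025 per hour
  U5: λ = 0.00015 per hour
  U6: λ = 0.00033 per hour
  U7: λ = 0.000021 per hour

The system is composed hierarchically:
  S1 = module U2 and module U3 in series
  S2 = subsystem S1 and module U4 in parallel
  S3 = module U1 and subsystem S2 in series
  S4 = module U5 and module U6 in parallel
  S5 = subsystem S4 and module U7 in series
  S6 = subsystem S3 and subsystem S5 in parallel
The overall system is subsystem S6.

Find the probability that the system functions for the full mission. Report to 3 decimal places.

R(U1) = exp(−0.000089 × 720) = 0.93793
R(U2) = exp(−0.00030 × 720) = 0.80574
R(U3) = exp(−0.000088 × 720) = 0.93861
R(U4) = exp(−0.00025 × 720) = 0.83527
R(U5) = exp(−0.00015 × 720) = 0.89763
R(U6) = exp(−0.00033 × 720) = 0.78852
R(U7) = exp(−0.000021 × 720) = 0.98499
Series (U2 and U3): 0.80574 × 0.93861 = 0.75628
Parallel ([0.75628] and U4): 1 − (1 − 0.75628)(1 − 0.83527) = 0.95985
Series (U1 and [0.95985]): 0.93793 × 0.95985 = 0.90027
Parallel (U5 and U6): 1 − (1 − 0.89763)(1 − 0.78852) = 0.97835
Series ([0.97835] and U7): 0.97835 × 0.98499 = 0.96366
Parallel ([0.90027] and [0.96366]): 1 − (1 − 0.90027)(1 − 0.96366) = 0.996

0.996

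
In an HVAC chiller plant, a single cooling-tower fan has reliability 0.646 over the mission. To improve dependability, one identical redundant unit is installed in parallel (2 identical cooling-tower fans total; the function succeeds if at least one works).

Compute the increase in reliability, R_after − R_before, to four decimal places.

R_before = 0.646
R_after = 1 − (1 − 0.646)^2 = 0.8747
ΔR = 0.8747 − 0.646 = 0.2287

0.2287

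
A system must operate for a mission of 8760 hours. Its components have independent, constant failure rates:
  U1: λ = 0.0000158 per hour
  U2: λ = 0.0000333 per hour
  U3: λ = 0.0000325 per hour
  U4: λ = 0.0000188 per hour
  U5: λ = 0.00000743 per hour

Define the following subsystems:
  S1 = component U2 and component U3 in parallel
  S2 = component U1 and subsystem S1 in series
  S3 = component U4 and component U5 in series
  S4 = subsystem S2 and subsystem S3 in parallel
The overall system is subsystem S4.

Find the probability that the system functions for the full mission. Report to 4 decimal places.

0.9623

R(U1) = exp(−0.0000158 × 8760) = 0.870743
R(U2) = exp(−0.0000333 × 8760) = 0.746987
R(U3) = exp(−0.0000325 × 8760) = 0.752240
R(U4) = exp(−0.0000188 × 8760) = 0.848158
R(U5) = exp(−0.00000743 × 8760) = 0.936986
Parallel (U2 and U3): 1 − (1 − 0.746987)(1 − 0.752240) = 0.937313
Series (U1 and [0.937313]): 0.870743 × 0.937313 = 0.816159
Series (U4 and U5): 0.848158 × 0.936986 = 0.794712
Parallel ([0.816159] and [0.794712]): 1 − (1 − 0.816159)(1 − 0.794712) = 0.9623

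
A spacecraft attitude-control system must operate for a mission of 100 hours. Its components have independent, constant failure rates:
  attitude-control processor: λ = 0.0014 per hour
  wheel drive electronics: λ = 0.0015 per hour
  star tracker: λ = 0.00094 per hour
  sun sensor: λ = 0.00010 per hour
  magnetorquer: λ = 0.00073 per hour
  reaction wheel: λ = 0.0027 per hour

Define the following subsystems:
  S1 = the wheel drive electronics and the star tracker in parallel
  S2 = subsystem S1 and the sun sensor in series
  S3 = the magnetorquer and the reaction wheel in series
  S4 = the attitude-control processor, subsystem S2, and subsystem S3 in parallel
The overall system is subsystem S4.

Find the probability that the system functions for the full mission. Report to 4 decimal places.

0.9992

R(attitude-control processor) = exp(−0.0014 × 100) = 0.869358
R(wheel drive electronics) = exp(−0.0015 × 100) = 0.860708
R(star tracker) = exp(−0.00094 × 100) = 0.910283
R(sun sensor) = exp(−0.00010 × 100) = 0.990050
R(magnetorquer) = exp(−0.00073 × 100) = 0.929601
R(reaction wheel) = exp(−0.0027 × 100) = 0.763379
Parallel (wheel drive electronics and star tracker): 1 − (1 − 0.860708)(1 − 0.910283) = 0.987503
Series ([0.987503] and sun sensor): 0.987503 × 0.990050 = 0.977677
Series (magnetorquer and reaction wheel): 0.929601 × 0.763379 = 0.709638
Parallel (attitude-control processor, [0.977677], and [0.709638]): 1 − (1 − 0.869358)(1 − 0.977677)(1 − 0.709638) = 0.9992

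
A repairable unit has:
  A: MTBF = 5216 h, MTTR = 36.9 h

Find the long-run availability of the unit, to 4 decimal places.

A(A) = MTBF/(MTBF+MTTR) = 5216/(5216+36.9) = 0.9930

0.9930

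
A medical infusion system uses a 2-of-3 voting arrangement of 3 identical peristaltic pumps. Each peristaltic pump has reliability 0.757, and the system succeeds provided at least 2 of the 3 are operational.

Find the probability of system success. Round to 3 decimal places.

0.852

R = Σ_{i=2}^{3} C(3,i) p^i (1−p)^{3−i} with p = 0.757
C(3,2)·0.757^2·0.243^1 = 0.41775
C(3,3)·0.757^3·0.243^0 = 0.43380
Sum = 0.852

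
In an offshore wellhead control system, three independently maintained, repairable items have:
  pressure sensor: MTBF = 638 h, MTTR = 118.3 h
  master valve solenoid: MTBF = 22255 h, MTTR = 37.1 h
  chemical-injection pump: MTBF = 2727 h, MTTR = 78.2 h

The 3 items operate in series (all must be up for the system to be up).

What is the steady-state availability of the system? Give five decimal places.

A(pressure sensor) = MTBF/(MTBF+MTTR) = 638/(638+118.3) = 0.843581
A(master valve solenoid) = MTBF/(MTBF+MTTR) = 22255/(22255+37.1) = 0.998336
A(chemical-injection pump) = MTBF/(MTBF+MTTR) = 2727/(2727+78.2) = 0.972123
Series availability: 0.843581 × 0.998336 × 0.972123 = 0.81870

0.81870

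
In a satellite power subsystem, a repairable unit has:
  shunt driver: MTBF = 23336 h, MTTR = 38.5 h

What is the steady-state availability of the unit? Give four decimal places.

A(shunt driver) = MTBF/(MTBF+MTTR) = 23336/(23336+38.5) = 0.9984

0.9984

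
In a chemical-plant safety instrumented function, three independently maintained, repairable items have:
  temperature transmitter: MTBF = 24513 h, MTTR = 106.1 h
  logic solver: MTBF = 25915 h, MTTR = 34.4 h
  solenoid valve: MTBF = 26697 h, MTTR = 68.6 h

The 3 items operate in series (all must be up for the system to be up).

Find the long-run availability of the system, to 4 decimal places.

A(temperature transmitter) = MTBF/(MTBF+MTTR) = 24513/(24513+106.1) = 0.995690
A(logic solver) = MTBF/(MTBF+MTTR) = 25915/(25915+34.4) = 0.998674
A(solenoid valve) = MTBF/(MTBF+MTTR) = 26697/(26697+68.6) = 0.997437
Series availability: 0.995690 × 0.998674 × 0.997437 = 0.9918

0.9918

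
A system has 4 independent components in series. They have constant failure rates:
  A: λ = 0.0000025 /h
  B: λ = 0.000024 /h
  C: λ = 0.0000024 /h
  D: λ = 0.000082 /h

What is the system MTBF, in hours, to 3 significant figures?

9020

Series of exponential components: λ_sys = Σ λ_i
λ_sys = 0.0000025 + 0.000024 + 0.0000024 + 0.000082 = 1.1090e-04 /h
MTBF = 1 / λ_sys = 9020 h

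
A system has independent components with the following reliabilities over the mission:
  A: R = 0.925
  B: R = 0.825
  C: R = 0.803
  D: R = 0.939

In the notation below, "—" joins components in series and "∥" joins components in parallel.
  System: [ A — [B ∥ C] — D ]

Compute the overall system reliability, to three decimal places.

Parallel (B and C): 1 − (1 − 0.82500)(1 − 0.80300) = 0.96553
Series (A, [0.96553], and D): 0.92500 × 0.96553 × 0.93900 = 0.839

0.839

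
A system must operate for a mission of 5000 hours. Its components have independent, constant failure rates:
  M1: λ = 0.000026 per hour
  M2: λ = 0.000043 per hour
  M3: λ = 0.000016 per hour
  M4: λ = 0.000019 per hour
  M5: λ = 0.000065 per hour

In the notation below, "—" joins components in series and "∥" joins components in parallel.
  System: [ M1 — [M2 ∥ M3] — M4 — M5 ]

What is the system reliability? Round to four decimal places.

R(M1) = exp(−0.000026 × 5000) = 0.878095
R(M2) = exp(−0.000043 × 5000) = 0.806541
R(M3) = exp(−0.000016 × 5000) = 0.923116
R(M4) = exp(−0.000019 × 5000) = 0.909373
R(M5) = exp(−0.000065 × 5000) = 0.722527
Parallel (M2 and M3): 1 − (1 − 0.806541)(1 − 0.923116) = 0.985126
Series (M1, [0.985126], M4, and M5): 0.878095 × 0.985126 × 0.909373 × 0.722527 = 0.5684

0.5684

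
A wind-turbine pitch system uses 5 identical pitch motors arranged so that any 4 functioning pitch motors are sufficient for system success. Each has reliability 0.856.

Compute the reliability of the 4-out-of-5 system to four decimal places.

0.8462

R = Σ_{i=4}^{5} C(5,i) p^i (1−p)^{5−i} with p = 0.856
C(5,4)·0.856^4·0.144^1 = 0.386569
C(5,5)·0.856^5·0.144^0 = 0.459588
Sum = 0.8462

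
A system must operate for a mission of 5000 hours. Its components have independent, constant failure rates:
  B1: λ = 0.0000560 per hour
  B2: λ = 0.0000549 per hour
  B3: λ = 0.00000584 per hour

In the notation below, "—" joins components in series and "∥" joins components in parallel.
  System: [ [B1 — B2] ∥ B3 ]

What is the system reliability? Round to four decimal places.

0.9878

R(B1) = exp(−0.0000560 × 5000) = 0.755784
R(B2) = exp(−0.0000549 × 5000) = 0.759952
R(B3) = exp(−0.00000584 × 5000) = 0.971222
Series (B1 and B2): 0.755784 × 0.759952 = 0.574360
Parallel ([0.574360] and B3): 1 − (1 − 0.574360)(1 − 0.971222) = 0.9878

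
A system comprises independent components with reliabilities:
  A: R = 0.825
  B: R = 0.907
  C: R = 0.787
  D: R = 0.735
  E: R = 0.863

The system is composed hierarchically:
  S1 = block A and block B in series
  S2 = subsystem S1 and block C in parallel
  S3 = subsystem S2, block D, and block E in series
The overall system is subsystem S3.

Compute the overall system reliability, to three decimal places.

0.600

Series (A and B): 0.82500 × 0.90700 = 0.74828
Parallel ([0.74828] and C): 1 − (1 − 0.74828)(1 − 0.78700) = 0.94638
Series ([0.94638], D, and E): 0.94638 × 0.73500 × 0.86300 = 0.600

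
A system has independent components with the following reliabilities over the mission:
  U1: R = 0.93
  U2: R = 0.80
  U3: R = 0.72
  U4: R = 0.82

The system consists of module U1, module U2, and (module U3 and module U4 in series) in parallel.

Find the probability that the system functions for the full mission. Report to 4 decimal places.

Series (U3 and U4): 0.720000 × 0.820000 = 0.590400
Parallel (U1, U2, and [0.590400]): 1 − (1 − 0.930000)(1 − 0.800000)(1 − 0.590400) = 0.9943

0.9943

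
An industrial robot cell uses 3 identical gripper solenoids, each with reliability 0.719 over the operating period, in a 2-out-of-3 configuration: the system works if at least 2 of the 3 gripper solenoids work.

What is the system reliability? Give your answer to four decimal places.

R = Σ_{i=2}^{3} C(3,i) p^i (1−p)^{3−i} with p = 0.719
C(3,2)·0.719^2·0.281^1 = 0.435798
C(3,3)·0.719^3·0.281^0 = 0.371695
Sum = 0.8075

0.8075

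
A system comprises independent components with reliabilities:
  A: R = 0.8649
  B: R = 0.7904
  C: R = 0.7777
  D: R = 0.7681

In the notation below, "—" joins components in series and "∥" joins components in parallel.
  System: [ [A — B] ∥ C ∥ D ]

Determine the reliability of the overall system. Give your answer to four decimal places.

Series (A and B): 0.864900 × 0.790400 = 0.683617
Parallel ([0.683617], C, and D): 1 − (1 − 0.683617)(1 − 0.777700)(1 − 0.768100) = 0.9837

0.9837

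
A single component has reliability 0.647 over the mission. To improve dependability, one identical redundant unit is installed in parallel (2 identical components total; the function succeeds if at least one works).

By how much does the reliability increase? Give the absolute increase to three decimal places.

R_before = 0.647
R_after = 1 − (1 − 0.647)^2 = 0.875
ΔR = 0.875 − 0.647 = 0.228

0.228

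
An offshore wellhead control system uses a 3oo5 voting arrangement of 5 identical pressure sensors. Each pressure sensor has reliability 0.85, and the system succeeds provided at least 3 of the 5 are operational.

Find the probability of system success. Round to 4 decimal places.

R = Σ_{i=3}^{5} C(5,i) p^i (1−p)^{5−i} with p = 0.85
C(5,3)·0.85^3·0.15^2 = 0.138178
C(5,4)·0.85^4·0.15^1 = 0.391505
C(5,5)·0.85^5·0.15^0 = 0.443705
Sum = 0.9734

0.9734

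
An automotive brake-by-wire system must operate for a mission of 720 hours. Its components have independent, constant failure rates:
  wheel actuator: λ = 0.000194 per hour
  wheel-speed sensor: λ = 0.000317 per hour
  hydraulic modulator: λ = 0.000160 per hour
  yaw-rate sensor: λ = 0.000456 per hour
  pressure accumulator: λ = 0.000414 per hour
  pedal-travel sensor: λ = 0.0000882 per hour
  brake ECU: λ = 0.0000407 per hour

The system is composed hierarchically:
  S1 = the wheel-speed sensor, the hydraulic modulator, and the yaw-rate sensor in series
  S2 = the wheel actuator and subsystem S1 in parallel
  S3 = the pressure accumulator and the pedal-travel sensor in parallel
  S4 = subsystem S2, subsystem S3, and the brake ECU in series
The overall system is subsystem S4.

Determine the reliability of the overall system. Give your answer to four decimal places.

R(wheel actuator) = exp(−0.000194 × 720) = 0.869636
R(wheel-speed sensor) = exp(−0.000317 × 720) = 0.795933
R(hydraulic modulator) = exp(−0.000160 × 720) = 0.891188
R(yaw-rate sensor) = exp(−0.000456 × 720) = 0.720133
R(pressure accumulator) = exp(−0.000414 × 720) = 0.742242
R(pedal-travel sensor) = exp(−0.0000882 × 720) = 0.938470
R(brake ECU) = exp(−0.0000407 × 720) = 0.971121
Series (wheel-speed sensor, hydraulic modulator, and yaw-rate sensor): 0.795933 × 0.891188 × 0.720133 = 0.510809
Parallel (wheel actuator and [0.510809]): 1 − (1 − 0.869636)(1 − 0.510809) = 0.936227
Parallel (pressure accumulator and pedal-travel sensor): 1 − (1 − 0.742242)(1 − 0.938470) = 0.984140
Series ([0.936227], [0.984140], and brake ECU): 0.936227 × 0.984140 × 0.971121 = 0.8948

0.8948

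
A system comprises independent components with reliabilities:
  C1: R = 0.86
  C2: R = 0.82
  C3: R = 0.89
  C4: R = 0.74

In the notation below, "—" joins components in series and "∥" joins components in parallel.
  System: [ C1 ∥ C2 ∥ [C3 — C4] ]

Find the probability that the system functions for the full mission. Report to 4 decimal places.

Series (C3 and C4): 0.890000 × 0.740000 = 0.658600
Parallel (C1, C2, and [0.658600]): 1 − (1 − 0.860000)(1 − 0.820000)(1 − 0.658600) = 0.9914

0.9914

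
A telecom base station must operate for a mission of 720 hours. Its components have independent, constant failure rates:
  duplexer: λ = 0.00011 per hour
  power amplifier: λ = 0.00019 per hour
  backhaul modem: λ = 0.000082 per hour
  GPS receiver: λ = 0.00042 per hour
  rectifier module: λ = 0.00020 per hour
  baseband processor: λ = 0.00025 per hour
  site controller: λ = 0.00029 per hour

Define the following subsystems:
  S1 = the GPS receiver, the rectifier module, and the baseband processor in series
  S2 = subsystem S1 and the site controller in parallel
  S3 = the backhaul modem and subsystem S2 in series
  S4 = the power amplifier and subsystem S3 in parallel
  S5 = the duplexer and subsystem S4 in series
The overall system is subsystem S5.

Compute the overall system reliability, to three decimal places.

R(duplexer) = exp(−0.00011 × 720) = 0.92386
R(power amplifier) = exp(−0.00019 × 720) = 0.87214
R(backhaul modem) = exp(−0.000082 × 720) = 0.94267
R(GPS receiver) = exp(−0.00042 × 720) = 0.73904
R(rectifier module) = exp(−0.00020 × 720) = 0.86589
R(baseband processor) = exp(−0.00025 × 720) = 0.83527
R(site controller) = exp(−0.00029 × 720) = 0.81156
Series (GPS receiver, rectifier module, and baseband processor): 0.73904 × 0.86589 × 0.83527 = 0.53451
Parallel ([0.53451] and site controller): 1 − (1 − 0.53451)(1 − 0.81156) = 0.91228
Series (backhaul modem and [0.91228]): 0.94267 × 0.91228 = 0.85998
Parallel (power amplifier and [0.85998]): 1 − (1 − 0.87214)(1 − 0.85998) = 0.98210
Series (duplexer and [0.98210]): 0.92386 × 0.98210 = 0.907

0.907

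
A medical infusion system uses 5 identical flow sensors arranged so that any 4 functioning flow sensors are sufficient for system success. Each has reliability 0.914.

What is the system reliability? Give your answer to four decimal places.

R = Σ_{i=4}^{5} C(5,i) p^i (1−p)^{5−i} with p = 0.914
C(5,4)·0.914^4·0.086^1 = 0.300091
C(5,5)·0.914^5·0.086^0 = 0.637868
Sum = 0.9380

0.9380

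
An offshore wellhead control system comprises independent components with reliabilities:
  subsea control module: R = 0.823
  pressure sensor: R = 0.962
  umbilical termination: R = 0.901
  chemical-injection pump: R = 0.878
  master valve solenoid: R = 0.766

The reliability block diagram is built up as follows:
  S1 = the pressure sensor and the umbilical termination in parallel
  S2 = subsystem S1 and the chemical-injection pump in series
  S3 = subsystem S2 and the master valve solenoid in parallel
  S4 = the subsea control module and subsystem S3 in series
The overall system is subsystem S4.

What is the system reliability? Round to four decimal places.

0.7989

Parallel (pressure sensor and umbilical termination): 1 − (1 − 0.962000)(1 − 0.901000) = 0.996238
Series ([0.996238] and chemical-injection pump): 0.996238 × 0.878000 = 0.874697
Parallel ([0.874697] and master valve solenoid): 1 − (1 − 0.874697)(1 − 0.766000) = 0.970679
Series (subsea control module and [0.970679]): 0.823000 × 0.970679 = 0.7989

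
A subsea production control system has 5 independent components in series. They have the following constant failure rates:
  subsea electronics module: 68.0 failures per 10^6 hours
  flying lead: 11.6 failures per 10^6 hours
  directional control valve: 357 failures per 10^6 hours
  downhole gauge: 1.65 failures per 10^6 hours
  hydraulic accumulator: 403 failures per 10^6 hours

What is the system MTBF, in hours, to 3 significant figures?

1190

Series of exponential components: λ_sys = Σ λ_i
λ_sys = 0.0000680 + 0.0000116 + 0.000357 + 0.00000165 + 0.000403 = 8.4125e-04 /h
MTBF = 1 / λ_sys = 1190 h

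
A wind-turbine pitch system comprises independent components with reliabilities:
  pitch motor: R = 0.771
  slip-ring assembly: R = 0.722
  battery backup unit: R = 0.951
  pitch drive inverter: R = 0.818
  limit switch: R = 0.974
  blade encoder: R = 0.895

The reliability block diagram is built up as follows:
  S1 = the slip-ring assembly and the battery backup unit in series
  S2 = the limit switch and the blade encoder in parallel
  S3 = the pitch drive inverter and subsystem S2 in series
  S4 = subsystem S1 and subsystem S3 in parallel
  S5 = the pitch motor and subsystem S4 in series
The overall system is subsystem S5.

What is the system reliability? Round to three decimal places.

0.726

Series (slip-ring assembly and battery backup unit): 0.72200 × 0.95100 = 0.68662
Parallel (limit switch and blade encoder): 1 − (1 − 0.97400)(1 − 0.89500) = 0.99727
Series (pitch drive inverter and [0.99727]): 0.81800 × 0.99727 = 0.81577
Parallel ([0.68662] and [0.81577]): 1 − (1 − 0.68662)(1 − 0.81577) = 0.94227
Series (pitch motor and [0.94227]): 0.77100 × 0.94227 = 0.726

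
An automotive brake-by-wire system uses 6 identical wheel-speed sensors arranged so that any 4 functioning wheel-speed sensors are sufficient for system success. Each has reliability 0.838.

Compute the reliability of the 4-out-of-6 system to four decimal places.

R = Σ_{i=4}^{6} C(6,i) p^i (1−p)^{6−i} with p = 0.838
C(6,4)·0.838^4·0.162^2 = 0.194132
C(6,5)·0.838^5·0.162^1 = 0.401686
C(6,6)·0.838^6·0.162^0 = 0.346309
Sum = 0.9421

0.9421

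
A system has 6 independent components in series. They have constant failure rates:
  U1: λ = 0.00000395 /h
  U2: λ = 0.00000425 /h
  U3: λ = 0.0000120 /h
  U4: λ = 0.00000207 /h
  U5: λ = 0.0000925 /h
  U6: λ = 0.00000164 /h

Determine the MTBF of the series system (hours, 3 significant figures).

Series of exponential components: λ_sys = Σ λ_i
λ_sys = 0.00000395 + 0.00000425 + 0.0000120 + 0.00000207 + 0.0000925 + 0.00000164 = 1.1641e-04 /h
MTBF = 1 / λ_sys = 8590 h

8590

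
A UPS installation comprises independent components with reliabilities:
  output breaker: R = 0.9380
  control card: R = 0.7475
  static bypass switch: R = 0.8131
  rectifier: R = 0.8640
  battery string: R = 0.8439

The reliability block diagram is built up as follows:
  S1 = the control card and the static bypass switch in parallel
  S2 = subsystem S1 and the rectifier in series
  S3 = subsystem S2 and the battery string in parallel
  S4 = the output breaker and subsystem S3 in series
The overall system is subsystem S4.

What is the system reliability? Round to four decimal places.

0.9121

Parallel (control card and static bypass switch): 1 − (1 − 0.747500)(1 − 0.813100) = 0.952808
Series ([0.952808] and rectifier): 0.952808 × 0.864000 = 0.823226
Parallel ([0.823226] and battery string): 1 − (1 − 0.823226)(1 − 0.843900) = 0.972406
Series (output breaker and [0.972406]): 0.938000 × 0.972406 = 0.9121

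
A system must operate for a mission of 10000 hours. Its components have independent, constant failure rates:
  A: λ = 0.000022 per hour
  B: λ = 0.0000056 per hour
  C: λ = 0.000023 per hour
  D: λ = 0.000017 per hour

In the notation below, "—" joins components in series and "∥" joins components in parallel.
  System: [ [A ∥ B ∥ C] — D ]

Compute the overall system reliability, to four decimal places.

0.8418

R(A) = exp(−0.000022 × 10000) = 0.802519
R(B) = exp(−0.0000056 × 10000) = 0.945539
R(C) = exp(−0.000023 × 10000) = 0.794534
R(D) = exp(−0.000017 × 10000) = 0.843665
Parallel (A, B, and C): 1 − (1 − 0.802519)(1 − 0.945539)(1 − 0.794534) = 0.997790
Series ([0.997790] and D): 0.997790 × 0.843665 = 0.8418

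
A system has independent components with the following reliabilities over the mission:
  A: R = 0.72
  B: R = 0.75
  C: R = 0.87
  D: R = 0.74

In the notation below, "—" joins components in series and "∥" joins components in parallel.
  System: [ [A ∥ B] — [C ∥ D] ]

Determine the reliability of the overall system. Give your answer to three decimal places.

0.899

Parallel (A and B): 1 − (1 − 0.72000)(1 − 0.75000) = 0.93000
Parallel (C and D): 1 − (1 − 0.87000)(1 − 0.74000) = 0.96620
Series ([0.93000] and [0.96620]): 0.93000 × 0.96620 = 0.899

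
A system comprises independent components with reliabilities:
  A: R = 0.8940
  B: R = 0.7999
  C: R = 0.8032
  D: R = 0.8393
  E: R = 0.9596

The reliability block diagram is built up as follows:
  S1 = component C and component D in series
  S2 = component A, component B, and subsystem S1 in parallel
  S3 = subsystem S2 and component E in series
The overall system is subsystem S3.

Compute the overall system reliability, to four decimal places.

0.9530

Series (C and D): 0.803200 × 0.839300 = 0.674126
Parallel (A, B, and [0.674126]): 1 − (1 − 0.894000)(1 − 0.799900)(1 − 0.674126) = 0.993088
Series ([0.993088] and E): 0.993088 × 0.959600 = 0.9530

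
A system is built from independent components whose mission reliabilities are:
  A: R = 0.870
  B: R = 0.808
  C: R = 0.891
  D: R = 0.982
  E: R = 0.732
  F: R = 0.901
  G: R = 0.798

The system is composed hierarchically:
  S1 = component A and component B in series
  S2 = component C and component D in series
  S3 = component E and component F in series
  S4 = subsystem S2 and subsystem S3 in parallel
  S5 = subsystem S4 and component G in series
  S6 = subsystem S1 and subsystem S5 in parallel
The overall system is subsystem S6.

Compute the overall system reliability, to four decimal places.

Series (A and B): 0.870000 × 0.808000 = 0.702960
Series (C and D): 0.891000 × 0.982000 = 0.874962
Series (E and F): 0.732000 × 0.901000 = 0.659532
Parallel ([0.874962] and [0.659532]): 1 − (1 − 0.874962)(1 − 0.659532) = 0.957429
Series ([0.957429] and G): 0.957429 × 0.798000 = 0.764028
Parallel ([0.702960] and [0.764028]): 1 − (1 − 0.702960)(1 − 0.764028) = 0.9299

0.9299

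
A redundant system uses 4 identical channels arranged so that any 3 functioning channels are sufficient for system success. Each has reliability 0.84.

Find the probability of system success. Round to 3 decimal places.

0.877

R = Σ_{i=3}^{4} C(4,i) p^i (1−p)^{4−i} with p = 0.84
C(4,3)·0.84^3·0.16^1 = 0.37933
C(4,4)·0.84^4·0.16^0 = 0.49787
Sum = 0.877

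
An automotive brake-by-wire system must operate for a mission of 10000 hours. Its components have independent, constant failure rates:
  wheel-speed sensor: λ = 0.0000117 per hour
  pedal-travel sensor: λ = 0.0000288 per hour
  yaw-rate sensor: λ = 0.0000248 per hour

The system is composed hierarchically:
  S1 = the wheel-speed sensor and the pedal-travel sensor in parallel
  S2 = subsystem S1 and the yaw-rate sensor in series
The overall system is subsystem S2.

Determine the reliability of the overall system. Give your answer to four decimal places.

R(wheel-speed sensor) = exp(−0.0000117 × 10000) = 0.889585
R(pedal-travel sensor) = exp(−0.0000288 × 10000) = 0.749762
R(yaw-rate sensor) = exp(−0.0000248 × 10000) = 0.780360
Parallel (wheel-speed sensor and pedal-travel sensor): 1 − (1 − 0.889585)(1 − 0.749762) = 0.972370
Series ([0.972370] and yaw-rate sensor): 0.972370 × 0.780360 = 0.7588

0.7588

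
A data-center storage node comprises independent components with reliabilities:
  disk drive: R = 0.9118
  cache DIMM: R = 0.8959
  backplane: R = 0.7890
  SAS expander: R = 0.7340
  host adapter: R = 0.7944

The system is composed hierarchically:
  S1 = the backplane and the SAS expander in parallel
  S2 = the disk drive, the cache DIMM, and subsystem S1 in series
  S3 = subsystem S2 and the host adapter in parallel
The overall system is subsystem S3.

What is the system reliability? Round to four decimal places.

Parallel (backplane and SAS expander): 1 − (1 − 0.789000)(1 − 0.734000) = 0.943874
Series (disk drive, cache DIMM, and [0.943874]): 0.911800 × 0.895900 × 0.943874 = 0.771033
Parallel ([0.771033] and host adapter): 1 − (1 − 0.771033)(1 − 0.794400) = 0.9529

0.9529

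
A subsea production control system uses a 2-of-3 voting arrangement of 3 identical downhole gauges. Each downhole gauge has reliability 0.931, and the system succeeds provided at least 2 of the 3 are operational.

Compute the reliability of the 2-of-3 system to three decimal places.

0.986

R = Σ_{i=2}^{3} C(3,i) p^i (1−p)^{3−i} with p = 0.931
C(3,2)·0.931^2·0.069^1 = 0.17942
C(3,3)·0.931^3·0.069^0 = 0.80695
Sum = 0.986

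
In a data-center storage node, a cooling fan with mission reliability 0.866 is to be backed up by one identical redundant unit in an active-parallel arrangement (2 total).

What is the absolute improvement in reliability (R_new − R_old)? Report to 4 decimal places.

0.1160

R_before = 0.866
R_after = 1 − (1 − 0.866)^2 = 0.9820
ΔR = 0.9820 − 0.866 = 0.1160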